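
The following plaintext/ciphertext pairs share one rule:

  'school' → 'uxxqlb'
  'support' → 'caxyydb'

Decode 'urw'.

nil

Two steps: reverse the string, then apply a Caesar shift of +9.
Reversing it on urw: shift back: u−9=l, r−9=i, w−9=n → lin; then reverse → nil.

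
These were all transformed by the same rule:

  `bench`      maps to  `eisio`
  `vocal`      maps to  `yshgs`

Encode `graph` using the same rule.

jvfvo

In bench: b→e is +3, e→i is +4, n→s is +5, c→i is +6 — the shift increases by 1 each position. Each letter shifts forward by (position + 3), i.e. 3, 4, 5, … — the shift grows by one for each successive letter.
Applying it to graph: g+3=j, r+4=v, a+5=f, p+6=v, h+7=o.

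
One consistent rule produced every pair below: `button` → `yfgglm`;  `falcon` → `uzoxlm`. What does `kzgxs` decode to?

Each pair mirrors across the alphabet (b↔y, u↔f, t↔g): positions sum to 25. Letters are reflected about the middle of the alphabet (position → 25−position): Atbash.
Reversing it on kzgxs: k↔p, z↔a, g↔t, x↔c, s↔h.

patch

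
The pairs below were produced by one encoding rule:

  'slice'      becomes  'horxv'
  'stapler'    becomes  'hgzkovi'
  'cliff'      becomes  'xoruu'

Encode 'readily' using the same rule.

ivzwrob

This is the alphabet-reversal cipher (Atbash): a becomes z, b becomes y, etc.
On readily: r↔i, e↔v, a↔z, d↔w, i↔r, l↔o, y↔b.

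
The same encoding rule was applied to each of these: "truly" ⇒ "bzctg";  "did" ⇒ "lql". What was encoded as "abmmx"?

Compare letters: t→b is +8, r→z is +8, u→c is +8 — a constant shift. This is a Caesar cipher with shift 8.
Reversing it on abmmx: a−8=s, b−8=t, m−8=e, m−8=e, x−8=p.

steep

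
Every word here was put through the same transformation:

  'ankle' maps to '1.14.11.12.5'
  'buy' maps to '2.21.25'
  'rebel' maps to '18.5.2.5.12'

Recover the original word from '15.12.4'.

old

a is letter #1 and maps to 1: an offset of 0. Each letter is replaced by its alphabet position (a=1, b=2, …, z=26).
Decoding 15.12.4: 15=o, 12=l, 4=d.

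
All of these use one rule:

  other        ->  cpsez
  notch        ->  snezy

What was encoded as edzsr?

Two steps: reverse the string, then apply a Caesar shift of +11.
Decoding edzsr: shift back: e−11=t, d−11=s, z−11=o, s−11=h, r−11=g → tsohg; then reverse → ghost.

ghost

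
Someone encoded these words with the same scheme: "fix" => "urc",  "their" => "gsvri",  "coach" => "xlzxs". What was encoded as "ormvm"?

linen

Each letter is replaced by its mirror in the alphabet: a↔z, b↔y, c↔x, and so on (the Atbash cipher).
Decoding ormvm: o↔l, r↔i, m↔n, v↔e, m↔n.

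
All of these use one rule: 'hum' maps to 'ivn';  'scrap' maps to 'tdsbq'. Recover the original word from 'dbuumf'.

Each letter is shifted forward by 1 in the alphabet (a Caesar shift of +1).
Reversing it on dbuumf: d−1=c, b−1=a, u−1=t, u−1=t, m−1=l, f−1=e.

cattle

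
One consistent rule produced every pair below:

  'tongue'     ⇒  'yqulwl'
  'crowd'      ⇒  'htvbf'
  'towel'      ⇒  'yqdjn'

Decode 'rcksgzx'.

Shifts by position in tongue: pos 0: t→y (+5), pos 1: o→q (+2), pos 2: n→u (+7), pos 3: g→l (+5), pos 4: u→w (+2), pos 5: e→l (+7) — repeating every 3. It's a Vigenère-style cipher with numeric key [5,2,7]: position i shifts by key[i mod 3].
Decoding rcksgzx: r−5=m, c−2=a, k−7=d, s−5=n, g−2=e, z−7=s, x−5=s.

madness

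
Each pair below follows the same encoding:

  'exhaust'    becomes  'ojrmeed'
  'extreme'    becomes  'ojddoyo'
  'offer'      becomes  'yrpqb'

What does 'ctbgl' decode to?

The shifts repeat in a cycle of length 2: positions 0,1,… shift by +10, +12, then the pattern repeats.
Undoing it on ctbgl: c−10=s, t−12=h, b−10=r, g−12=u, l−10=b.

shrub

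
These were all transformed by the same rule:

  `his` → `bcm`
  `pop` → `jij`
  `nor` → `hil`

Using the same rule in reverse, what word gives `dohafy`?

jungle

This is a Caesar cipher with shift 20.
Decoding dohafy: d−20=j, o−20=u, h−20=n, a−20=g, f−20=l, y−20=e.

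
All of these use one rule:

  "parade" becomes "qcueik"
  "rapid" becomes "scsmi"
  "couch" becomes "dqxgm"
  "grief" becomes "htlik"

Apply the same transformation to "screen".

Each letter shifts forward by (position + 1), i.e. 1, 2, 3, … — the shift grows by one for each successive letter.
Applying it to screen: s+1=t, c+2=e, r+3=u, e+4=i, e+5=j, n+6=t.

teuijt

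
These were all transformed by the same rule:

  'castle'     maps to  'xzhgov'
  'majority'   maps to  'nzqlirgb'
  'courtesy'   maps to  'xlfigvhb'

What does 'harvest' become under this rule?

Letters are reflected about the middle of the alphabet (position → 25−position): Atbash.
Applying it to harvest: h↔s, a↔z, r↔i, v↔e, e↔v, s↔h, t↔g.

szievhg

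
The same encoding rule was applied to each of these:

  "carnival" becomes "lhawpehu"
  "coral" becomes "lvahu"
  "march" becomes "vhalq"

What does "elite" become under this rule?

lupcl

The shift depends on letter class: consonant c→l is +9, but vowel a→h is +7. Vowels shift forward by 7 and consonants shift forward by 9.
On elite: e(vowel)+7=l, l(cons)+9=u, i(vowel)+7=p, t(cons)+9=c, e(vowel)+7=l.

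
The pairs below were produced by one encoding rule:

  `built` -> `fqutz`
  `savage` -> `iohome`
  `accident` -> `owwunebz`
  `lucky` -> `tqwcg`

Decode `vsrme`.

b(1)→f(5) and u(20)→q(16) fit y≡17x+14 (mod 26); the inverse of 17 mod 26 is 23. Each letter's alphabet position (a=0..z=25) is mapped through 17·x+14 mod 26 — an affine cipher.
Reversing it on vsrme: v(21)→23·(21−14)≡5=f; s(18)→23·(18−14)≡14=o; r(17)→23·(17−14)≡17=r; m(12)→23·(12−14)≡6=g; e(4)→23·(4−14)≡4=e (all mod 26).

forge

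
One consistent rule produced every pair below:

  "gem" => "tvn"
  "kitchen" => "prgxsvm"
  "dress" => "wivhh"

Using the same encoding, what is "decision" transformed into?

wvxrhrlm

Each pair mirrors across the alphabet (g↔t, e↔v, m↔n): positions sum to 25. Letters are reflected about the middle of the alphabet (position → 25−position): Atbash.
On decision: d↔w, e↔v, c↔x, i↔r, s↔h, i↔r, o↔l, n↔m.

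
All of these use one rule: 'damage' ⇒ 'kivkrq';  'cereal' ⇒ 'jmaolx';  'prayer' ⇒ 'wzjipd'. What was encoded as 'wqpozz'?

pigeon

In damage: d→k is +7, a→i is +8, m→v is +9, a→k is +10 — the shift increases by 1 each position. The shift increases by 1 at each position, starting from +7: 7, 8, 9, ….
Undoing it on wqpozz: w−7=p, q−8=i, p−9=g, o−10=e, z−11=o, z−12=n.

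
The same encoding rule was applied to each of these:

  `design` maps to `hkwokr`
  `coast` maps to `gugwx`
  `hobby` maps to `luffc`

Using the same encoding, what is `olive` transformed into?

The shift depends on letter class: consonant d→h is +4, but vowel e→k is +6. Two shifts are in play — +6 for a/e/i/o/u, +4 for every other letter.
Applying it to olive: o(vowel)+6=u, l(cons)+4=p, i(vowel)+6=o, v(cons)+4=z, e(vowel)+6=k.

upozk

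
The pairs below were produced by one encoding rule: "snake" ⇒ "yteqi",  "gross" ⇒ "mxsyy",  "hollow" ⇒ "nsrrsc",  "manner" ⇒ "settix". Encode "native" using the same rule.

The shift depends on letter class: consonant s→y is +6, but vowel a→e is +4. The rule splits by letter class: vowels +4, consonants +6.
For native: n(cons)+6=t, a(vowel)+4=e, t(cons)+6=z, i(vowel)+4=m, v(cons)+6=b, e(vowel)+4=i.

tezmbi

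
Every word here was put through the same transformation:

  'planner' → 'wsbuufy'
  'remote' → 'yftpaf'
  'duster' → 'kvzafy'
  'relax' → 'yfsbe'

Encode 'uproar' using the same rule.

vwypby

The shift depends on letter class: consonant p→w is +7, but vowel a→b is +1. Two shifts are in play — +1 for a/e/i/o/u, +7 for every other letter.
For uproar: u(vowel)+1=v, p(cons)+7=w, r(cons)+7=y, o(vowel)+1=p, a(vowel)+1=b, r(cons)+7=y.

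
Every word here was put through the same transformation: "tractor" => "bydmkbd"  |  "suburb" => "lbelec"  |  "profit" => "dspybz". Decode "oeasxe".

unique

The word is reversed, then every letter is shifted forward by 10.
Reversing it on oeasxe: shift back: o−10=e, e−10=u, a−10=q, s−10=i, x−10=n, e−10=u → euqinu; then reverse → unique.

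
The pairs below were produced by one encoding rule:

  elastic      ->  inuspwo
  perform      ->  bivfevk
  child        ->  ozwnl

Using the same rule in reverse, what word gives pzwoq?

thick

e(4)→i(8) and l(11)→n(13) fit y≡23x+20 (mod 26); the inverse of 23 mod 26 is 17. Treating letters as 0–25, the rule is x ↦ 23x + 20 (mod 26).
Reversing it on pzwoq: p(15)→17·(15−20)≡19=t; z(25)→17·(25−20)≡7=h; w(22)→17·(22−20)≡8=i; o(14)→17·(14−20)≡2=c; q(16)→17·(16−20)≡10=k (all mod 26).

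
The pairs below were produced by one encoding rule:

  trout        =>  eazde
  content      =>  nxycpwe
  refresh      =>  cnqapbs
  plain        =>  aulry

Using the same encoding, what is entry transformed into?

pweaj

Shifts by position in trout: pos 0: t→e (+11), pos 1: r→a (+9), pos 2: o→z (+11), pos 3: u→d (+9) — repeating every 2. A repeating key of period 2 is used — shifts +11, +9 over and over.
On entry: e+11=p, n+9=w, t+11=e, r+9=a, y+11=j.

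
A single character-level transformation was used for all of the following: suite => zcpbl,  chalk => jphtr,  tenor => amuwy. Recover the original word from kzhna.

Shifts by position in suite: pos 0: s→z (+7), pos 1: u→c (+8), pos 2: i→p (+7), pos 3: t→b (+8) — repeating every 2. It's a Vigenère-style cipher with numeric key [7,8]: position i shifts by key[i mod 2].
Reversing it on kzhna: k−7=d, z−8=r, h−7=a, n−8=f, a−7=t.

draft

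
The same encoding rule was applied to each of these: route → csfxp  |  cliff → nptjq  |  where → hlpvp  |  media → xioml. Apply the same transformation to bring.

mvtrr

Shifts by position in route: pos 0: r→c (+11), pos 1: o→s (+4), pos 2: u→f (+11), pos 3: t→x (+4) — repeating every 2. The shifts repeat in a cycle of length 2: positions 0,1,… shift by +11, +4, then the pattern repeats.
For bring: b+11=m, r+4=v, i+11=t, n+4=r, g+11=r.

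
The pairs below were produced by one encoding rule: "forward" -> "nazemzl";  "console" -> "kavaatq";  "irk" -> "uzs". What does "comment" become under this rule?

kauuqvb

The shift depends on letter class: consonant f→n is +8, but vowel o→a is +12. The rule splits by letter class: vowels +12, consonants +8.
For comment: c(cons)+8=k, o(vowel)+12=a, m(cons)+8=u, m(cons)+8=u, e(vowel)+12=q, n(cons)+8=v, t(cons)+8=b.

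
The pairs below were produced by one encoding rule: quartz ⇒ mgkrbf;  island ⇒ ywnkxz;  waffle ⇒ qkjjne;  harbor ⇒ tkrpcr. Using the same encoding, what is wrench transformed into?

qrexut

Treating letters as 0–25, the rule is x ↦ 5x + 10 (mod 26).
For wrench: w(22)→5·22+10≡16=q; r(17)→5·17+10≡17=r; e(4)→5·4+10≡4=e; n(13)→5·13+10≡23=x; c(2)→5·2+10≡20=u; h(7)→5·7+10≡19=t (all mod 26).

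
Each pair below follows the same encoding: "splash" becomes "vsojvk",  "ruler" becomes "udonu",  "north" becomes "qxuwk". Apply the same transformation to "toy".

wxb

The rule splits by letter class: vowels +9, consonants +3.
Applying it to toy: t(cons)+3=w, o(vowel)+9=x, y(cons)+3=b.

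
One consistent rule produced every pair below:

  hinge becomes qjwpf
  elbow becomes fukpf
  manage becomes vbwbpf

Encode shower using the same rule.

The shift depends on letter class: consonant h→q is +9, but vowel i→j is +1. Vowels shift forward by 1 and consonants shift forward by 9.
Applying it to shower: s(cons)+9=b, h(cons)+9=q, o(vowel)+1=p, w(cons)+9=f, e(vowel)+1=f, r(cons)+9=a.

bqpffa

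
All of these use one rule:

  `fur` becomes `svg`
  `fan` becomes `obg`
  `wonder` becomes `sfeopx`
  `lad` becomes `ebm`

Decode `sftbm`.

laser

The output letters match the input read backwards, each shifted +1: fur reversed is ruf. Two steps: reverse the string, then apply a Caesar shift of +1.
Undoing it on sftbm: shift back: s−1=r, f−1=e, t−1=s, b−1=a, m−1=l → resal; then reverse → laser.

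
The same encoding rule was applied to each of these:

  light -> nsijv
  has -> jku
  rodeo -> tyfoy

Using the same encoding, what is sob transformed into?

The shift depends on letter class: consonant l→n is +2, but vowel i→s is +10. Two shifts are in play — +10 for a/e/i/o/u, +2 for every other letter.
For sob: s(cons)+2=u, o(vowel)+10=y, b(cons)+2=d.

uyd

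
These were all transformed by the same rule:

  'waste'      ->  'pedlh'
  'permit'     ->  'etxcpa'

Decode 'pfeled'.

statue

Two steps: reverse the string, then apply a Caesar shift of +11.
Decoding pfeled: shift back: p−11=e, f−11=u, e−11=t, l−11=a, e−11=t, d−11=s → eutats; then reverse → statue.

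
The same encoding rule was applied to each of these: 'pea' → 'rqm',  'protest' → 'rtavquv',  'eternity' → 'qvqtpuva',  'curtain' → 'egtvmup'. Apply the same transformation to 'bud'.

dgf

The shift depends on letter class: consonant p→r is +2, but vowel e→q is +12. The rule splits by letter class: vowels +12, consonants +2.
On bud: b(cons)+2=d, u(vowel)+12=g, d(cons)+2=f.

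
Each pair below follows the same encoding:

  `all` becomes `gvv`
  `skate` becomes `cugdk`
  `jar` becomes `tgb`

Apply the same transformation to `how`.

rug

The shift depends on letter class: consonant l→v is +10, but vowel a→g is +6. Vowels shift forward by 6 and consonants shift forward by 10.
For how: h(cons)+10=r, o(vowel)+6=u, w(cons)+10=g.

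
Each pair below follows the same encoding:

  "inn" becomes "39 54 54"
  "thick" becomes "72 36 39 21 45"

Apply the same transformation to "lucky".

Each letter becomes 3×(its alphabet position, a=1..z=26) + 12.
For lucky: l=12→48, u=21→75, c=3→21, k=11→45, y=25→87.

48 75 21 45 87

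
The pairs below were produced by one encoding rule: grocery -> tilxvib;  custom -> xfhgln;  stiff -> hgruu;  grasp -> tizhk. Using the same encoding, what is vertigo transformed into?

evigrtl

g(6)→t(19) and r(17)→i(8) fit y≡25x+25 (mod 26); the inverse of 25 mod 26 is 25. Each letter's alphabet position (a=0..z=25) is mapped through 25·x+25 mod 26 — an affine cipher.
Applying it to vertigo: v(21)→25·21+25≡4=e; e(4)→25·4+25≡21=v; r(17)→25·17+25≡8=i; t(19)→25·19+25≡6=g; i(8)→25·8+25≡17=r; g(6)→25·6+25≡19=t; o(14)→25·14+25≡11=l (all mod 26).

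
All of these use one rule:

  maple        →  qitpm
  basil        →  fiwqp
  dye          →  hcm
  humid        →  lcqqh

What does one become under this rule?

The shift depends on letter class: consonant m→q is +4, but vowel a→i is +8. Two shifts are in play — +8 for a/e/i/o/u, +4 for every other letter.
On one: o(vowel)+8=w, n(cons)+4=r, e(vowel)+8=m.

wrm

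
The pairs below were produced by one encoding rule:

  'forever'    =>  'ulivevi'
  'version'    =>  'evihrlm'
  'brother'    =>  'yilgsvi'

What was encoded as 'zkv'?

Each letter is replaced by its mirror in the alphabet: a↔z, b↔y, c↔x, and so on (the Atbash cipher).
Decoding zkv: z↔a, k↔p, v↔e.

ape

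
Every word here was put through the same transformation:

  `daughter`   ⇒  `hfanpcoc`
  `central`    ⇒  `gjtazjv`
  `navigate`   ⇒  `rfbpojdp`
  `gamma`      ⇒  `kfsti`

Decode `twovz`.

prior

Letter i (0-indexed) is shifted by i+4, so successive shifts are 4, 5, 6, ….
Undoing it on twovz: t−4=p, w−5=r, o−6=i, v−7=o, z−8=r.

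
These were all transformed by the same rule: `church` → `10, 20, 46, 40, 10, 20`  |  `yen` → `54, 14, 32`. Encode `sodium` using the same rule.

42, 34, 12, 22, 46, 30

c(#3)→10 and h(#8)→20: differences scale by 2, so n = 2·pos + 4. The formula is n = 2×(alphabet index, a=1) + 4.
For sodium: s=19→42, o=15→34, d=4→12, i=9→22, u=21→46, m=13→30.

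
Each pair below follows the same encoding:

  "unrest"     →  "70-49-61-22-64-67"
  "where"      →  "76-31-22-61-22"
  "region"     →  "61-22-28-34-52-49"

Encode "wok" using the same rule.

76-52-40

The formula is n = 3×(alphabet index, a=1) + 7.
For wok: w=23→76, o=15→52, k=11→40.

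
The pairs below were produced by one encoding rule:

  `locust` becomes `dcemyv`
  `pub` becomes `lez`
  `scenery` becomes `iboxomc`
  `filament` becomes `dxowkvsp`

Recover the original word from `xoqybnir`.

Read the word backwards and shift each letter +10.
Reversing it on xoqybnir: shift back: x−10=n, o−10=e, q−10=g, y−10=o, b−10=r, n−10=d, i−10=y, r−10=h → negordyh; then reverse → hydrogen.

hydrogen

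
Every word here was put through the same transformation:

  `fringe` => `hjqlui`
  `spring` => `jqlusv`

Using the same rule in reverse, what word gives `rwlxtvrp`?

mosquito

The output letters match the input read backwards, each shifted +3: fringe reversed is egnirf. Two steps: reverse the string, then apply a Caesar shift of +3.
Undoing it on rwlxtvrp: shift back: r−3=o, w−3=t, l−3=i, x−3=u, t−3=q, v−3=s, r−3=o, p−3=m → otiuqsom; then reverse → mosquito.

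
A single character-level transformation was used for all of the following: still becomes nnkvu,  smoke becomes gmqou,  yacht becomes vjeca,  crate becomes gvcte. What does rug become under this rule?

iwt

Two steps: reverse the string, then apply a Caesar shift of +2.
Applying it to rug: reverse → gur; then shift: g+2=i, u+2=w, r+2=t.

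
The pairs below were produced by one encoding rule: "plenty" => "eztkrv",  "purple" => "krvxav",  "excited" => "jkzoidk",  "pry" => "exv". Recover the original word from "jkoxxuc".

The output letters match the input read backwards, each shifted +6: plenty reversed is ytnelp. Read the word backwards and shift each letter +6.
Undoing it on jkoxxuc: shift back: j−6=d, k−6=e, o−6=i, x−6=r, x−6=r, u−6=o, c−6=w → deirrow; then reverse → worried.

worried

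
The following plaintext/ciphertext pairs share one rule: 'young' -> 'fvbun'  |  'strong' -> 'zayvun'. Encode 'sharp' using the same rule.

Compare letters: y→f is +7, o→v is +7, u→b is +7 — a constant shift. This is a Caesar cipher with shift 7.
For sharp: s+7=z, h+7=o, a+7=h, r+7=y, p+7=w.

zohyw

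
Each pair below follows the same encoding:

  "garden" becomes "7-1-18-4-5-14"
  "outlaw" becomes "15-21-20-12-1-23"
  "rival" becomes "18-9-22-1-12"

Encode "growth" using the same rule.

Each letter is replaced by its alphabet position (a=1, b=2, …, z=26).
On growth: g=7→7, r=18→18, o=15→15, w=23→23, t=20→20, h=8→8.

7-18-15-23-20-8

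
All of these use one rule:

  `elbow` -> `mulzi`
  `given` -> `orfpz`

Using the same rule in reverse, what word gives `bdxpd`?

tuner

In elbow: e→m is +8, l→u is +9, b→l is +10, o→z is +11 — the shift increases by 1 each position. The shift increases by 1 at each position, starting from +8: 8, 9, 10, ….
Reversing it on bdxpd: b−8=t, d−9=u, x−10=n, p−11=e, d−12=r.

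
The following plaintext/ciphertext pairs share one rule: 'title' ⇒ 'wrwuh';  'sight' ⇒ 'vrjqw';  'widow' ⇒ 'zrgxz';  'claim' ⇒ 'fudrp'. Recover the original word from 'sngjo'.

pedal

Shifts by position in title: pos 0: t→w (+3), pos 1: i→r (+9), pos 2: t→w (+3), pos 3: l→u (+9) — repeating every 2. It's a Vigenère-style cipher with numeric key [3,9]: position i shifts by key[i mod 2].
Undoing it on sngjo: s−3=p, n−9=e, g−3=d, j−9=a, o−3=l.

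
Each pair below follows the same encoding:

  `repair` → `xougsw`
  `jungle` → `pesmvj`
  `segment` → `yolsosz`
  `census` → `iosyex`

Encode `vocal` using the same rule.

Shifts by position in repair: pos 0: r→x (+6), pos 1: e→o (+10), pos 2: p→u (+5), pos 3: a→g (+6), pos 4: i→s (+10), pos 5: r→w (+5) — repeating every 3. A repeating key of period 3 is used — shifts +6, +10, +5 over and over.
Applying it to vocal: v+6=b, o+10=y, c+5=h, a+6=g, l+10=v.

byhgv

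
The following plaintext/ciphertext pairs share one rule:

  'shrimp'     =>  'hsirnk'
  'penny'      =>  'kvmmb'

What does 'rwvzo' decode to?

Each pair mirrors across the alphabet (s↔h, h↔s, r↔i): positions sum to 25. This is the alphabet-reversal cipher (Atbash): a becomes z, b becomes y, etc.
Decoding rwvzo: r↔i, w↔d, v↔e, z↔a, o↔l.

ideal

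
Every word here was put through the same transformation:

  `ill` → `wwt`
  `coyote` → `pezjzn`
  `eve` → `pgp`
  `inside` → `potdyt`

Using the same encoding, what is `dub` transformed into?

mfo

The output letters match the input read backwards, each shifted +11: ill reversed is lli. Read the word backwards and shift each letter +11.
Applying it to dub: reverse → bud; then shift: b+11=m, u+11=f, d+11=o.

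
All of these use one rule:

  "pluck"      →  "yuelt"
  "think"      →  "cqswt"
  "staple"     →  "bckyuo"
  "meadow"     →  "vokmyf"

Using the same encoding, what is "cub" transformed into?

lek

Two shifts are in play — +10 for a/e/i/o/u, +9 for every other letter.
Applying it to cub: c(cons)+9=l, u(vowel)+10=e, b(cons)+9=k.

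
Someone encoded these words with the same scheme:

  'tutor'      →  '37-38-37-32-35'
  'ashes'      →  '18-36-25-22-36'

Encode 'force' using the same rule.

t is letter #20 and maps to 37: an offset of 17. Each letter is replaced by its alphabet position (a=1..z=26) + 17.
Applying it to force: f=6→23, o=15→32, r=18→35, c=3→20, e=5→22.

23-32-35-20-22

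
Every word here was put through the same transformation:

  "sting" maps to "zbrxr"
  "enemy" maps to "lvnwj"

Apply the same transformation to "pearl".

wmjbw

In sting: s→z is +7, t→b is +8, i→r is +9, n→x is +10 — the shift increases by 1 each position. Letter i (0-indexed) is shifted by i+7, so successive shifts are 7, 8, 9, ….
For pearl: p+7=w, e+8=m, a+9=j, r+10=b, l+11=w.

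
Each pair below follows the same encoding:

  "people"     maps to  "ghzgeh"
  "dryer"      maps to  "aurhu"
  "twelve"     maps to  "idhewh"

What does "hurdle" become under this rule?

This is an affine cipher: with a=0,…,z=25, each position x becomes (7x+5) mod 26.
For hurdle: h(7)→7·7+5≡2=c; u(20)→7·20+5≡15=p; r(17)→7·17+5≡20=u; d(3)→7·3+5≡0=a; l(11)→7·11+5≡4=e; e(4)→7·4+5≡7=h (all mod 26).

cpuaeh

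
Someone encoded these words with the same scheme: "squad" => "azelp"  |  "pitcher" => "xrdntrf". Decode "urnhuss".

In squad: s→a is +8, q→z is +9, u→e is +10, a→l is +11 — the shift increases by 1 each position. The shift increases by 1 at each position, starting from +8: 8, 9, 10, ….
Undoing it on urnhuss: u−8=m, r−9=i, n−10=d, h−11=w, u−12=i, s−13=f, s−14=e.

midwife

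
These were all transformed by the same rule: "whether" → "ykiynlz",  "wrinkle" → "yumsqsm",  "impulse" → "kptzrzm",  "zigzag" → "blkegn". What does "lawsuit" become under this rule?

The shift increases by 1 at each position, starting from +2: 2, 3, 4, ….
On lawsuit: l+2=n, a+3=d, w+4=a, s+5=x, u+6=a, i+7=p, t+8=b.

ndaxapb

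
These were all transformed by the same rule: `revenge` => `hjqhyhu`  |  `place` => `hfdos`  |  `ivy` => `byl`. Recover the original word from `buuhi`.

The output letters match the input read backwards, each shifted +3: revenge reversed is egnever. The word is reversed, then every letter is shifted forward by 3.
Reversing it on buuhi: shift back: b−3=y, u−3=r, u−3=r, h−3=e, i−3=f → yrref; then reverse → ferry.

ferry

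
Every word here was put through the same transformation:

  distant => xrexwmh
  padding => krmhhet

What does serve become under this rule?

The output letters match the input read backwards, each shifted +4: distant reversed is tnatsid. Two steps: reverse the string, then apply a Caesar shift of +4.
Applying it to serve: reverse → evres; then shift: e+4=i, v+4=z, r+4=v, e+4=i, s+4=w.

izviw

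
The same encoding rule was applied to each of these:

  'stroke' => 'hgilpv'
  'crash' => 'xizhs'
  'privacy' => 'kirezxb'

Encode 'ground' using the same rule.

Each pair mirrors across the alphabet (s↔h, t↔g, r↔i): positions sum to 25. Letters are reflected about the middle of the alphabet (position → 25−position): Atbash.
Applying it to ground: g↔t, r↔i, o↔l, u↔f, n↔m, d↔w.

tilfmw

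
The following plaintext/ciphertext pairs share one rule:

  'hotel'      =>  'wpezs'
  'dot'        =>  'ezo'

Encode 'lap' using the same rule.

The output letters match the input read backwards, each shifted +11: hotel reversed is letoh. Two steps: reverse the string, then apply a Caesar shift of +11.
On lap: reverse → pal; then shift: p+11=a, a+11=l, l+11=w.

alw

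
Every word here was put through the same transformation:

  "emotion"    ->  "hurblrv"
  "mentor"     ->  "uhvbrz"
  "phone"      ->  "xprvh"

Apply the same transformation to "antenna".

The shift depends on letter class: consonant m→u is +8, but vowel e→h is +3. The rule splits by letter class: vowels +3, consonants +8.
On antenna: a(vowel)+3=d, n(cons)+8=v, t(cons)+8=b, e(vowel)+3=h, n(cons)+8=v, n(cons)+8=v, a(vowel)+3=d.

dvbhvvd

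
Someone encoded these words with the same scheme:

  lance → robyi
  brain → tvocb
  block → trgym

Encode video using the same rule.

pcdig

l(11)→r(17) and a(0)→o(14) fit y≡5x+14 (mod 26); the inverse of 5 mod 26 is 21. Each letter's alphabet position (a=0..z=25) is mapped through 5·x+14 mod 26 — an affine cipher.
On video: v(21)→5·21+14≡15=p; i(8)→5·8+14≡2=c; d(3)→5·3+14≡3=d; e(4)→5·4+14≡8=i; o(14)→5·14+14≡6=g (all mod 26).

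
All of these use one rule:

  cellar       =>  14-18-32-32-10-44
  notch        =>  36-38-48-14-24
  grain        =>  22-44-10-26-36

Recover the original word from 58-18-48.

yet

c(#3)→14 and e(#5)→18: differences scale by 2, so n = 2·pos + 8. The formula is n = 2×(alphabet index, a=1) + 8.
Reversing it on 58-18-48: 58→(58−8)÷2=25=y, 18→(18−8)÷2=5=e, 48→(48−8)÷2=20=t.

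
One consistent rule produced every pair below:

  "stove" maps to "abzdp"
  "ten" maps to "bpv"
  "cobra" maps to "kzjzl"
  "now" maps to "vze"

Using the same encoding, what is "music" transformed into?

ufatk

Two shifts are in play — +11 for a/e/i/o/u, +8 for every other letter.
On music: m(cons)+8=u, u(vowel)+11=f, s(cons)+8=a, i(vowel)+11=t, c(cons)+8=k.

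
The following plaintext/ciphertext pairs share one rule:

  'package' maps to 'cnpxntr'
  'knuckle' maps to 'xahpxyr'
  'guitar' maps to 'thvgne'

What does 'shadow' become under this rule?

funqbj

This is a Caesar cipher with shift 13.
For shadow: s+13=f, h+13=u, a+13=n, d+13=q, o+13=b, w+13=j.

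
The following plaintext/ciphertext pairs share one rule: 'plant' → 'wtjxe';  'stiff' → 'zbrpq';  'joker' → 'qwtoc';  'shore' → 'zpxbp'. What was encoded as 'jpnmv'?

check

In plant: p→w is +7, l→t is +8, a→j is +9, n→x is +10 — the shift increases by 1 each position. Each letter shifts forward by (position + 7), i.e. 7, 8, 9, … — the shift grows by one for each successive letter.
Undoing it on jpnmv: j−7=c, p−8=h, n−9=e, m−10=c, v−11=k.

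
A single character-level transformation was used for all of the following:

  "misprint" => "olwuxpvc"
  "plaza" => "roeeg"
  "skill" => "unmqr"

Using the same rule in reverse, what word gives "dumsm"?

In misprint: m→o is +2, i→l is +3, s→w is +4, p→u is +5 — the shift increases by 1 each position. The shift increases by 1 at each position, starting from +2: 2, 3, 4, ….
Reversing it on dumsm: d−2=b, u−3=r, m−4=i, s−5=n, m−6=g.

bring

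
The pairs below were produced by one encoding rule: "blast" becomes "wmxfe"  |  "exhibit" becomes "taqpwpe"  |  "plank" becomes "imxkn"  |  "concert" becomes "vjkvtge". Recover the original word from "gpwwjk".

ribbon

This is an affine cipher: with a=0,…,z=25, each position x becomes (25x+23) mod 26.
Reversing it on gpwwjk: g(6)→25·(6−23)≡17=r; p(15)→25·(15−23)≡8=i; w(22)→25·(22−23)≡1=b; w(22)→25·(22−23)≡1=b; j(9)→25·(9−23)≡14=o; k(10)→25·(10−23)≡13=n (all mod 26).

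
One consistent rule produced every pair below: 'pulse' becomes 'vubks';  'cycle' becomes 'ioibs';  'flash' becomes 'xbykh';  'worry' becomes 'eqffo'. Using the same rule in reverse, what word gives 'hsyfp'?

This is an affine cipher: with a=0,…,z=25, each position x becomes (5x+24) mod 26.
Decoding hsyfp: h(7)→21·(7−24)≡7=h; s(18)→21·(18−24)≡4=e; y(24)→21·(24−24)≡0=a; f(5)→21·(5−24)≡17=r; p(15)→21·(15−24)≡19=t (all mod 26).

heart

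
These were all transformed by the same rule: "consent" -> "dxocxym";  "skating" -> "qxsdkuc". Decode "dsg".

wit

The output letters match the input read backwards, each shifted +10: consent reversed is tnesnoc. Read the word backwards and shift each letter +10.
Reversing it on dsg: shift back: d−10=t, s−10=i, g−10=w → tiw; then reverse → wit.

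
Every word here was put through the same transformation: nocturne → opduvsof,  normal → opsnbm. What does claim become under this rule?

dmbjn

Compare letters: n→o is +1, o→p is +1, c→d is +1 — a constant shift. Each letter is shifted forward by 1 in the alphabet (a Caesar shift of +1).
Applying it to claim: c+1=d, l+1=m, a+1=b, i+1=j, m+1=n.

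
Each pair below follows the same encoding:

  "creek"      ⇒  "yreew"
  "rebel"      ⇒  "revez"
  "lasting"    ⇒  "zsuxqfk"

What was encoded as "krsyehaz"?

graceful

c(2)→y(24) and r(17)→r(17) fit y≡3x+18 (mod 26); the inverse of 3 mod 26 is 9. Each letter's alphabet position (a=0..z=25) is mapped through 3·x+18 mod 26 — an affine cipher.
Decoding krsyehaz: k(10)→9·(10−18)≡6=g; r(17)→9·(17−18)≡17=r; s(18)→9·(18−18)≡0=a; y(24)→9·(24−18)≡2=c; e(4)→9·(4−18)≡4=e; h(7)→9·(7−18)≡5=f; a(0)→9·(0−18)≡20=u; z(25)→9·(25−18)≡11=l (all mod 26).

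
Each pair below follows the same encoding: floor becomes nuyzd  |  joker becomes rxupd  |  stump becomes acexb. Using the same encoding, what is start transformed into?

In floor: f→n is +8, l→u is +9, o→y is +10, o→z is +11 — the shift increases by 1 each position. Letter i (0-indexed) is shifted by i+8, so successive shifts are 8, 9, 10, ….
Applying it to start: s+8=a, t+9=c, a+10=k, r+11=c, t+12=f.

ackcf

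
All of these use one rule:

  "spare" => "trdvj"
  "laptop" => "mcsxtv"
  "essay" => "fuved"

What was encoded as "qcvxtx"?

The shift increases by 1 at each position, starting from +1: 1, 2, 3, ….
Reversing it on qcvxtx: q−1=p, c−2=a, v−3=s, x−4=t, t−5=o, x−6=r.

pastor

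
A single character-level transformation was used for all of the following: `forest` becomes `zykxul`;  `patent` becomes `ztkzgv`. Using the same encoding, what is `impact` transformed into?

The output letters match the input read backwards, each shifted +6: forest reversed is tserof. Two steps: reverse the string, then apply a Caesar shift of +6.
On impact: reverse → tcapmi; then shift: t+6=z, c+6=i, a+6=g, p+6=v, m+6=s, i+6=o.

zigvso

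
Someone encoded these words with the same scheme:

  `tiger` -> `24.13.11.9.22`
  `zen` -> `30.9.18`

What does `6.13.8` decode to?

bid

t is letter #20 and maps to 24: an offset of 4. Letters become their 1-based position plus 4 (so a→5, b→6, …).
Undoing it on 6.13.8: 6→(6−4)÷1=2=b, 13→(13−4)÷1=9=i, 8→(8−4)÷1=4=d.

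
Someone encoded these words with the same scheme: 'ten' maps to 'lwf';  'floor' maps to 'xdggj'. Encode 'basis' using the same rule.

tskak

Compare letters: t→l is +18, e→w is +18, n→f is +18 — a constant shift. Each letter is shifted forward by 18 in the alphabet (a Caesar shift of +18).
Applying it to basis: b+18=t, a+18=s, s+18=k, i+18=a, s+18=k.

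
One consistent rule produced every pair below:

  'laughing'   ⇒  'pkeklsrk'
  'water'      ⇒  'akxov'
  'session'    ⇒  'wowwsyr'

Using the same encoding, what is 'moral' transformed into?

The shift depends on letter class: consonant l→p is +4, but vowel a→k is +10. The rule splits by letter class: vowels +10, consonants +4.
Applying it to moral: m(cons)+4=q, o(vowel)+10=y, r(cons)+4=v, a(vowel)+10=k, l(cons)+4=p.

qyvkp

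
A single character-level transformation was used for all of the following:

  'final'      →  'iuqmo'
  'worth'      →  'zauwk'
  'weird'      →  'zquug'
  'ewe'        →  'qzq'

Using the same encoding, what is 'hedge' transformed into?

kqgjq

The shift depends on letter class: consonant f→i is +3, but vowel i→u is +12. Two shifts are in play — +12 for a/e/i/o/u, +3 for every other letter.
On hedge: h(cons)+3=k, e(vowel)+12=q, d(cons)+3=g, g(cons)+3=j, e(vowel)+12=q.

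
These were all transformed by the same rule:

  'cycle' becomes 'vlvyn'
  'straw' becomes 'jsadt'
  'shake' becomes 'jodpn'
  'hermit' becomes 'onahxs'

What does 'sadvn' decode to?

trace

c(2)→v(21) and y(24)→l(11) fit y≡9x+3 (mod 26); the inverse of 9 mod 26 is 3. Each letter's alphabet position (a=0..z=25) is mapped through 9·x+3 mod 26 — an affine cipher.
Undoing it on sadvn: s(18)→3·(18−3)≡19=t; a(0)→3·(0−3)≡17=r; d(3)→3·(3−3)≡0=a; v(21)→3·(21−3)≡2=c; n(13)→3·(13−3)≡4=e (all mod 26).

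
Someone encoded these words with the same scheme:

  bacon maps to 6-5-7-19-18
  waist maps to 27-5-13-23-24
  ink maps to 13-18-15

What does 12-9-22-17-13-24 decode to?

hermit

b is letter #2 and maps to 6: an offset of 4. Letters become their 1-based position plus 4 (so a→5, b→6, …).
Undoing it on 12-9-22-17-13-24: 12→(12−4)÷1=8=h, 9→(9−4)÷1=5=e, 22→(22−4)÷1=18=r, 17→(17−4)÷1=13=m, 13→(13−4)÷1=9=i, 24→(24−4)÷1=20=t.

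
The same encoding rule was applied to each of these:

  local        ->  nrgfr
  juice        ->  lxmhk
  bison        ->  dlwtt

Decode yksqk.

whole

In local: l→n is +2, o→r is +3, c→g is +4, a→f is +5 — the shift increases by 1 each position. Letter i (0-indexed) is shifted by i+2, so successive shifts are 2, 3, 4, ….
Decoding yksqk: y−2=w, k−3=h, s−4=o, q−5=l, k−6=e.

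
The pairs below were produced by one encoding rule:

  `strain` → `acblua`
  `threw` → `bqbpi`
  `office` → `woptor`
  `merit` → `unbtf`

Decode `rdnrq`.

judge

In strain: s→a is +8, t→c is +9, r→b is +10, a→l is +11 — the shift increases by 1 each position. The shift increases by 1 at each position, starting from +8: 8, 9, 10, ….
Decoding rdnrq: r−8=j, d−9=u, n−10=d, r−11=g, q−12=e.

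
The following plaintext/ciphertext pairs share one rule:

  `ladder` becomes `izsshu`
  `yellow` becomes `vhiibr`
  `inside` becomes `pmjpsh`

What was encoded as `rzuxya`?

warmth

Each letter's alphabet position (a=0..z=25) is mapped through 15·x+25 mod 26 — an affine cipher.
Undoing it on rzuxya: r(17)→7·(17−25)≡22=w; z(25)→7·(25−25)≡0=a; u(20)→7·(20−25)≡17=r; x(23)→7·(23−25)≡12=m; y(24)→7·(24−25)≡19=t; a(0)→7·(0−25)≡7=h (all mod 26).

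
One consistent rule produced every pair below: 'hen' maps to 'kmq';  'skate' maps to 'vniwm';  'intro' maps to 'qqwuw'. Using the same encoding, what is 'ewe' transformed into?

The shift depends on letter class: consonant h→k is +3, but vowel e→m is +8. Two shifts are in play — +8 for a/e/i/o/u, +3 for every other letter.
Applying it to ewe: e(vowel)+8=m, w(cons)+3=z, e(vowel)+8=m.

mzm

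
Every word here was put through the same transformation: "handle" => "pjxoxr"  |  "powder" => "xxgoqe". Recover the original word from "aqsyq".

In handle: h→p is +8, a→j is +9, n→x is +10, d→o is +11 — the shift increases by 1 each position. Letter i (0-indexed) is shifted by i+8, so successive shifts are 8, 9, 10, ….
Decoding aqsyq: a−8=s, q−9=h, s−10=i, y−11=n, q−12=e.

shine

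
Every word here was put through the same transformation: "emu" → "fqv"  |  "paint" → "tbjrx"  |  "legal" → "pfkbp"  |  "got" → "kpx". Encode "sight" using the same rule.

The shift depends on letter class: consonant m→q is +4, but vowel e→f is +1. Vowels shift forward by 1 and consonants shift forward by 4.
On sight: s(cons)+4=w, i(vowel)+1=j, g(cons)+4=k, h(cons)+4=l, t(cons)+4=x.

wjklx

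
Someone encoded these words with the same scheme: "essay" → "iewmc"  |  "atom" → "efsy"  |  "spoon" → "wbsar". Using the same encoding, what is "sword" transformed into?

It's a Vigenère-style cipher with numeric key [4,12]: position i shifts by key[i mod 2].
Applying it to sword: s+4=w, w+12=i, o+4=s, r+12=d, d+4=h.

wisdh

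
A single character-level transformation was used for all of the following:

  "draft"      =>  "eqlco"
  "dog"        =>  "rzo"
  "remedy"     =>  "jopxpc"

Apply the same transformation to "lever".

cpgpw

The output letters match the input read backwards, each shifted +11: draft reversed is tfard. Two steps: reverse the string, then apply a Caesar shift of +11.
On lever: reverse → revel; then shift: r+11=c, e+11=p, v+11=g, e+11=p, l+11=w.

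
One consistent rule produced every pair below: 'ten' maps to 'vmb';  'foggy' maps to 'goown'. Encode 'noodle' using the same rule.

mtlwwv

The output letters match the input read backwards, each shifted +8: ten reversed is net. The word is reversed, then every letter is shifted forward by 8.
On noodle: reverse → eldoon; then shift: e+8=m, l+8=t, d+8=l, o+8=w, o+8=w, n+8=v.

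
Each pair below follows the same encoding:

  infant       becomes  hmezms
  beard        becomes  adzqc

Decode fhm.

Compare letters: i→h is +25, n→m is +25, f→e is +25 — a constant shift. Each letter is shifted forward by 25 in the alphabet (a Caesar shift of +25).
Reversing it on fhm: f−25=g, h−25=i, m−25=n.

gin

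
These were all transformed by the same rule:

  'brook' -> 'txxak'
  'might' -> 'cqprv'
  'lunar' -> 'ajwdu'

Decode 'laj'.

arc

Two steps: reverse the string, then apply a Caesar shift of +9.
Reversing it on laj: shift back: l−9=c, a−9=r, j−9=a → cra; then reverse → arc.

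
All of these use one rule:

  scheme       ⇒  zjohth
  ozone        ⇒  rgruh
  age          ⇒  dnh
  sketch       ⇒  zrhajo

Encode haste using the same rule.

odzah

The shift depends on letter class: consonant s→z is +7, but vowel e→h is +3. Two shifts are in play — +3 for a/e/i/o/u, +7 for every other letter.
On haste: h(cons)+7=o, a(vowel)+3=d, s(cons)+7=z, t(cons)+7=a, e(vowel)+3=h.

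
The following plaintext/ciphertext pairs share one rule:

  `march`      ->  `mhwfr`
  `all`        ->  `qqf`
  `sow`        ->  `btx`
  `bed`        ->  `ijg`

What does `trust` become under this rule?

yxzwy

The output letters match the input read backwards, each shifted +5: march reversed is hcram. The word is reversed, then every letter is shifted forward by 5.
On trust: reverse → tsurt; then shift: t+5=y, s+5=x, u+5=z, r+5=w, t+5=y.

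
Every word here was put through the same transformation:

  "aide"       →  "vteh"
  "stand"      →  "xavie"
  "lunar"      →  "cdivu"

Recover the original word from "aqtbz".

a(0)→v(21) and i(8)→t(19) fit y≡3x+21 (mod 26); the inverse of 3 mod 26 is 9. Treating letters as 0–25, the rule is x ↦ 3x + 21 (mod 26).
Undoing it on aqtbz: a(0)→9·(0−21)≡19=t; q(16)→9·(16−21)≡7=h; t(19)→9·(19−21)≡8=i; b(1)→9·(1−21)≡2=c; z(25)→9·(25−21)≡10=k (all mod 26).

thick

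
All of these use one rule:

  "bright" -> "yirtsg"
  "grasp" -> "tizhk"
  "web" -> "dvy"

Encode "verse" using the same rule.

evihv

Each pair mirrors across the alphabet (b↔y, r↔i, i↔r): positions sum to 25. This is the alphabet-reversal cipher (Atbash): a becomes z, b becomes y, etc.
Applying it to verse: v↔e, e↔v, r↔i, s↔h, e↔v.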